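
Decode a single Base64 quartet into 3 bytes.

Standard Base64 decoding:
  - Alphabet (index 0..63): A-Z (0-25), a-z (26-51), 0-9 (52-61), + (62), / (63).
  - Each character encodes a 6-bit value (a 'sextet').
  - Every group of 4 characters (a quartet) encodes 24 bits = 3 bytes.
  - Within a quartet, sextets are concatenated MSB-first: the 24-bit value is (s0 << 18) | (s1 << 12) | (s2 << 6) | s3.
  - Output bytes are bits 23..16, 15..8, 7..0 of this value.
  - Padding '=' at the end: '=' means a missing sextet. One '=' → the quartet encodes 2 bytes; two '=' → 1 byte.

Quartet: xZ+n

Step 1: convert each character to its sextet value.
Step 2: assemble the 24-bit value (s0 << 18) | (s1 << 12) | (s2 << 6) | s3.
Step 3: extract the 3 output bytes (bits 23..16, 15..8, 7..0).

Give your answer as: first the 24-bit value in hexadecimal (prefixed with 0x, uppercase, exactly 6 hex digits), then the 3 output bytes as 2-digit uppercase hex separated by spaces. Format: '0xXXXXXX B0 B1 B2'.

Answer: 0xC59FA7 C5 9F A7

Derivation:
Sextets: x=49, Z=25, +=62, n=39
24-bit: (49<<18) | (25<<12) | (62<<6) | 39
      = 0xC40000 | 0x019000 | 0x000F80 | 0x000027
      = 0xC59FA7
Bytes: (v>>16)&0xFF=C5, (v>>8)&0xFF=9F, v&0xFF=A7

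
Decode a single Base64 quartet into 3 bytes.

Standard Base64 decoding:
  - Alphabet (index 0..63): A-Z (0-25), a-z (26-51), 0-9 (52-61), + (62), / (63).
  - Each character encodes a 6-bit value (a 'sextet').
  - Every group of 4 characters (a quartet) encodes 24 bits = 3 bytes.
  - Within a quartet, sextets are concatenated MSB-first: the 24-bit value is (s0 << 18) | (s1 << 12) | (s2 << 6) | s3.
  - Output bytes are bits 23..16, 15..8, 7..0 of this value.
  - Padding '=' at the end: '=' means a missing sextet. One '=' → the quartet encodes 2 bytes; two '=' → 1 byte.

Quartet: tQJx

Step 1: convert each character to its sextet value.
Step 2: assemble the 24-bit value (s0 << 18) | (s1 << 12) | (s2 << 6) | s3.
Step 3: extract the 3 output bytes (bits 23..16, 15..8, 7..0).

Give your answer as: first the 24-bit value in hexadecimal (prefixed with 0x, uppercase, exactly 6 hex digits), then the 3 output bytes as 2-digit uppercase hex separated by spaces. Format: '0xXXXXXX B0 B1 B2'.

Sextets: t=45, Q=16, J=9, x=49
24-bit: (45<<18) | (16<<12) | (9<<6) | 49
      = 0xB40000 | 0x010000 | 0x000240 | 0x000031
      = 0xB50271
Bytes: (v>>16)&0xFF=B5, (v>>8)&0xFF=02, v&0xFF=71

Answer: 0xB50271 B5 02 71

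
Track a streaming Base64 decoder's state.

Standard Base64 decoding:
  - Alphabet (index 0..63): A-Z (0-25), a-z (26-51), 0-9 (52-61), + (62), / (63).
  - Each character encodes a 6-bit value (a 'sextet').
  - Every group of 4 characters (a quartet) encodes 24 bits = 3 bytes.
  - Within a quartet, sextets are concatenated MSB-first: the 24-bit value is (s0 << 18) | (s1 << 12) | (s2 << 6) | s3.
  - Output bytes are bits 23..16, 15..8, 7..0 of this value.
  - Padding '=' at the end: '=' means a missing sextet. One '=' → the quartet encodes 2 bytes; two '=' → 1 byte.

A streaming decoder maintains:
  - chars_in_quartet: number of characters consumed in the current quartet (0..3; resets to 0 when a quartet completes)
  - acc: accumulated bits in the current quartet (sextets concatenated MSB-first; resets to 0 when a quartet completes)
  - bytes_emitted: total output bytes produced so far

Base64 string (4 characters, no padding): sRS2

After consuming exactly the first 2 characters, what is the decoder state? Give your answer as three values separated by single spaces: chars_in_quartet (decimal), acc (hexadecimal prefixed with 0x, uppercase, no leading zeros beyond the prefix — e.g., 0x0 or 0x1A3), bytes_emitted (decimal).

After char 0 ('s'=44): chars_in_quartet=1 acc=0x2C bytes_emitted=0
After char 1 ('R'=17): chars_in_quartet=2 acc=0xB11 bytes_emitted=0

Answer: 2 0xB11 0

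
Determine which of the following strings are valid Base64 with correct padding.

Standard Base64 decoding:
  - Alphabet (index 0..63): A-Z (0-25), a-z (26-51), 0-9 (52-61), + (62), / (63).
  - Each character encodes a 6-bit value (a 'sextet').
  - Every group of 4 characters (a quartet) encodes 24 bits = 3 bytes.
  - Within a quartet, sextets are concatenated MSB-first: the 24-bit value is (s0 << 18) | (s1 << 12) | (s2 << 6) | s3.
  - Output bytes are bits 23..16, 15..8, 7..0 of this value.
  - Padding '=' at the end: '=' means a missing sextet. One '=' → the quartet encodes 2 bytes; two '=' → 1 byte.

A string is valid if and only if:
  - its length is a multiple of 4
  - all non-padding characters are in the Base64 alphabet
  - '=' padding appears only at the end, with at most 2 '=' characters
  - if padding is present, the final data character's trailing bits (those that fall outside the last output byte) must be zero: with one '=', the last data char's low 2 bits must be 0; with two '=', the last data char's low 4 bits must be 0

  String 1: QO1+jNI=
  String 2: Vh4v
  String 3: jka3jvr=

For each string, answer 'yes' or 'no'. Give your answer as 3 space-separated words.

String 1: 'QO1+jNI=' → valid
String 2: 'Vh4v' → valid
String 3: 'jka3jvr=' → invalid (bad trailing bits)

Answer: yes yes no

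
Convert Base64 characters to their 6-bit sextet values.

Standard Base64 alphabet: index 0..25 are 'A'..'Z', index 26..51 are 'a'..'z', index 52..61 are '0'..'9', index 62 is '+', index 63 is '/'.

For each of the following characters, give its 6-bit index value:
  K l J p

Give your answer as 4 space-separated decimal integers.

Answer: 10 37 9 41

Derivation:
'K': A..Z range, ord('K') − ord('A') = 10
'l': a..z range, 26 + ord('l') − ord('a') = 37
'J': A..Z range, ord('J') − ord('A') = 9
'p': a..z range, 26 + ord('p') − ord('a') = 41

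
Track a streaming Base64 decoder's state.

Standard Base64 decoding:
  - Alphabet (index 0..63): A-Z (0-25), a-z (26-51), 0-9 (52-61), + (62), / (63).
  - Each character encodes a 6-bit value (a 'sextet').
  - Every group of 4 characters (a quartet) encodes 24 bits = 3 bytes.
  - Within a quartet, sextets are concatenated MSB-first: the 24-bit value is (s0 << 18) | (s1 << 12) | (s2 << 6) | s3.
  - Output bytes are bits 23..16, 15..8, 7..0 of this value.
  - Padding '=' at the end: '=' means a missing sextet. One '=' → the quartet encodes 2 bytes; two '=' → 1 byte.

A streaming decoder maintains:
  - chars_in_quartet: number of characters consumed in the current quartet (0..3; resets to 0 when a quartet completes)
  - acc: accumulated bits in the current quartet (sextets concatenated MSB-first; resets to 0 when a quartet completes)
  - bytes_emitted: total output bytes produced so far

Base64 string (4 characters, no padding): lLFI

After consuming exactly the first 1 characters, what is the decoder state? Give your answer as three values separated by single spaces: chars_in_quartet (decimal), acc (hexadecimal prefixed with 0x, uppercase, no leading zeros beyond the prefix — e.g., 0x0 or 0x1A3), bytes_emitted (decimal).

Answer: 1 0x25 0

Derivation:
After char 0 ('l'=37): chars_in_quartet=1 acc=0x25 bytes_emitted=0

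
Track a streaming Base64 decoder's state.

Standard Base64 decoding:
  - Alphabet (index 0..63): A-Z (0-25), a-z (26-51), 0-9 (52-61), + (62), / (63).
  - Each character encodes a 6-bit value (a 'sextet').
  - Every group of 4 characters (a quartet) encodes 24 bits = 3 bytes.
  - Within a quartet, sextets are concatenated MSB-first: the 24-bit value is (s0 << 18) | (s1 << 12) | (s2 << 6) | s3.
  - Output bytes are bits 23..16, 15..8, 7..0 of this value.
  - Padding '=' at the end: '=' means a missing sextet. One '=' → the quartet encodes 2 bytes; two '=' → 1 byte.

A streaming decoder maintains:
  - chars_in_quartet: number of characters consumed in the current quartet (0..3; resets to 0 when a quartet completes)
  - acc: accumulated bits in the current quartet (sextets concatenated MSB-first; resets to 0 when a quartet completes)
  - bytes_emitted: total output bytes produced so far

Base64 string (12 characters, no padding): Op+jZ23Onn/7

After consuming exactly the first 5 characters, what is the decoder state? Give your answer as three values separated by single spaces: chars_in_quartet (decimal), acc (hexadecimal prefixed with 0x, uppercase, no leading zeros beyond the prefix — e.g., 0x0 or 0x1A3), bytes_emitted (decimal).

After char 0 ('O'=14): chars_in_quartet=1 acc=0xE bytes_emitted=0
After char 1 ('p'=41): chars_in_quartet=2 acc=0x3A9 bytes_emitted=0
After char 2 ('+'=62): chars_in_quartet=3 acc=0xEA7E bytes_emitted=0
After char 3 ('j'=35): chars_in_quartet=4 acc=0x3A9FA3 -> emit 3A 9F A3, reset; bytes_emitted=3
After char 4 ('Z'=25): chars_in_quartet=1 acc=0x19 bytes_emitted=3

Answer: 1 0x19 3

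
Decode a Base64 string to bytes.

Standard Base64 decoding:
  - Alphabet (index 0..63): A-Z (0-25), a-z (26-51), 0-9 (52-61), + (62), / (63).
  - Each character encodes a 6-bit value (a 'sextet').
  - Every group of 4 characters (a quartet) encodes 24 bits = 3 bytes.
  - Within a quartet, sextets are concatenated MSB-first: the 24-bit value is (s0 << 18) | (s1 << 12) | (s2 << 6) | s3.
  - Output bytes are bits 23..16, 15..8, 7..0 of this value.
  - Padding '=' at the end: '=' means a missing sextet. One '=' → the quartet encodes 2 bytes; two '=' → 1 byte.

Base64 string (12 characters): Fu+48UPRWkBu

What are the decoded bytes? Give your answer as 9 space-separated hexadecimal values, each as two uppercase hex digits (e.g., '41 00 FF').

Answer: 16 EF B8 F1 43 D1 5A 40 6E

Derivation:
After char 0 ('F'=5): chars_in_quartet=1 acc=0x5 bytes_emitted=0
After char 1 ('u'=46): chars_in_quartet=2 acc=0x16E bytes_emitted=0
After char 2 ('+'=62): chars_in_quartet=3 acc=0x5BBE bytes_emitted=0
After char 3 ('4'=56): chars_in_quartet=4 acc=0x16EFB8 -> emit 16 EF B8, reset; bytes_emitted=3
After char 4 ('8'=60): chars_in_quartet=1 acc=0x3C bytes_emitted=3
After char 5 ('U'=20): chars_in_quartet=2 acc=0xF14 bytes_emitted=3
After char 6 ('P'=15): chars_in_quartet=3 acc=0x3C50F bytes_emitted=3
After char 7 ('R'=17): chars_in_quartet=4 acc=0xF143D1 -> emit F1 43 D1, reset; bytes_emitted=6
After char 8 ('W'=22): chars_in_quartet=1 acc=0x16 bytes_emitted=6
After char 9 ('k'=36): chars_in_quartet=2 acc=0x5A4 bytes_emitted=6
After char 10 ('B'=1): chars_in_quartet=3 acc=0x16901 bytes_emitted=6
After char 11 ('u'=46): chars_in_quartet=4 acc=0x5A406E -> emit 5A 40 6E, reset; bytes_emitted=9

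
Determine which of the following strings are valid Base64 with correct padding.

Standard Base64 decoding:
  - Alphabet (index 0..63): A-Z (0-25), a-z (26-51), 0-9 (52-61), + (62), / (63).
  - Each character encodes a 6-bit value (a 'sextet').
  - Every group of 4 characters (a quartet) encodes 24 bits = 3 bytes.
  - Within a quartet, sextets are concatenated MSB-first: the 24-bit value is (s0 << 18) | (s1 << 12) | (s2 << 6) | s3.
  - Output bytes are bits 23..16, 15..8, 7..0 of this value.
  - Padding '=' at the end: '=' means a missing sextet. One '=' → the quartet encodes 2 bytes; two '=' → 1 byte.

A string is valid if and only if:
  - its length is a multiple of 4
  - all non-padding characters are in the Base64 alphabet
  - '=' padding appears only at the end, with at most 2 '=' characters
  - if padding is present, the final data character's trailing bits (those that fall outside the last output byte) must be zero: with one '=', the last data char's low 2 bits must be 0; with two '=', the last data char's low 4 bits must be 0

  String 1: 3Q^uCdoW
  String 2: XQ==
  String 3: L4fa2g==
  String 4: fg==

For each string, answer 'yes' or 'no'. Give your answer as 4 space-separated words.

Answer: no yes yes yes

Derivation:
String 1: '3Q^uCdoW' → invalid (bad char(s): ['^'])
String 2: 'XQ==' → valid
String 3: 'L4fa2g==' → valid
String 4: 'fg==' → valid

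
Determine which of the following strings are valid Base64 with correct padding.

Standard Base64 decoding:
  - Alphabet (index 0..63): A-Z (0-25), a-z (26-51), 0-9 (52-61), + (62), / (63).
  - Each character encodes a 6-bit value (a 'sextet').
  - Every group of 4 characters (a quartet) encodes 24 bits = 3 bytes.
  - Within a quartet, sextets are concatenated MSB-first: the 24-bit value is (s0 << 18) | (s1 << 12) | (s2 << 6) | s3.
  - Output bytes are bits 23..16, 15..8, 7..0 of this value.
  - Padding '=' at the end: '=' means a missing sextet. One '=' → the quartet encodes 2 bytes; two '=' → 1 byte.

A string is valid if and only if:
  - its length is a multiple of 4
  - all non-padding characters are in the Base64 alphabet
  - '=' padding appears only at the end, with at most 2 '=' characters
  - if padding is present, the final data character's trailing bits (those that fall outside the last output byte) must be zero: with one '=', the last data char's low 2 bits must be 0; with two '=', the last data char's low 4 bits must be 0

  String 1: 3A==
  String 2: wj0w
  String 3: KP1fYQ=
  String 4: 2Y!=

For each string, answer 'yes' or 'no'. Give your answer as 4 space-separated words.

String 1: '3A==' → valid
String 2: 'wj0w' → valid
String 3: 'KP1fYQ=' → invalid (len=7 not mult of 4)
String 4: '2Y!=' → invalid (bad char(s): ['!'])

Answer: yes yes no no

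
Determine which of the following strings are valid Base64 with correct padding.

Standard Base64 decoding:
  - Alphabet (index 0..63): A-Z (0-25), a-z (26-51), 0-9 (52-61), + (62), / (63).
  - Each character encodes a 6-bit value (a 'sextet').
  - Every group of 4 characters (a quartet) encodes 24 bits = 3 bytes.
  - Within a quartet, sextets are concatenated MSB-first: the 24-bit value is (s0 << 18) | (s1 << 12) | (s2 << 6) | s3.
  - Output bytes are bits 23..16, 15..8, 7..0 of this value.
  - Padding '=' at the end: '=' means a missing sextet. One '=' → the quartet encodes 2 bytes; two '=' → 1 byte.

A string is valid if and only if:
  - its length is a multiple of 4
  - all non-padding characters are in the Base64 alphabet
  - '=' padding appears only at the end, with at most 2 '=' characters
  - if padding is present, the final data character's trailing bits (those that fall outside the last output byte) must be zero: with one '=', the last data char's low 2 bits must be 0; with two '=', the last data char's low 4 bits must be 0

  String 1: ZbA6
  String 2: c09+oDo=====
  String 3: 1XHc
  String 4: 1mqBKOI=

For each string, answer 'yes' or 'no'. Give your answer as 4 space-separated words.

String 1: 'ZbA6' → valid
String 2: 'c09+oDo=====' → invalid (5 pad chars (max 2))
String 3: '1XHc' → valid
String 4: '1mqBKOI=' → valid

Answer: yes no yes yes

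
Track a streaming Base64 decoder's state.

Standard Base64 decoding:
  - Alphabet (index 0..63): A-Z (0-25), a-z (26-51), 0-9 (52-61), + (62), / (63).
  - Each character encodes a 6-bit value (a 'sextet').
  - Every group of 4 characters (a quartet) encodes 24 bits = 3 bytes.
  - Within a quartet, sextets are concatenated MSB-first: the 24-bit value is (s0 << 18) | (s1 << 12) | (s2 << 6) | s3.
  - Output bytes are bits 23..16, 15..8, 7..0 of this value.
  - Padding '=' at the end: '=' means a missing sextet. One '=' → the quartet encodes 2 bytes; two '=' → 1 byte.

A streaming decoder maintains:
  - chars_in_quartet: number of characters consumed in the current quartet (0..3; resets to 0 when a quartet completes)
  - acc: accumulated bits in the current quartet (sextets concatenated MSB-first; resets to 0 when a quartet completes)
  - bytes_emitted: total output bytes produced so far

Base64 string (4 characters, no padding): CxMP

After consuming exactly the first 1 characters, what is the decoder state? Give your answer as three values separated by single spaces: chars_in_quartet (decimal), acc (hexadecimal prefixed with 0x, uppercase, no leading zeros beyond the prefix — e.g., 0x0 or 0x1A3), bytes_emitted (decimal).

After char 0 ('C'=2): chars_in_quartet=1 acc=0x2 bytes_emitted=0

Answer: 1 0x2 0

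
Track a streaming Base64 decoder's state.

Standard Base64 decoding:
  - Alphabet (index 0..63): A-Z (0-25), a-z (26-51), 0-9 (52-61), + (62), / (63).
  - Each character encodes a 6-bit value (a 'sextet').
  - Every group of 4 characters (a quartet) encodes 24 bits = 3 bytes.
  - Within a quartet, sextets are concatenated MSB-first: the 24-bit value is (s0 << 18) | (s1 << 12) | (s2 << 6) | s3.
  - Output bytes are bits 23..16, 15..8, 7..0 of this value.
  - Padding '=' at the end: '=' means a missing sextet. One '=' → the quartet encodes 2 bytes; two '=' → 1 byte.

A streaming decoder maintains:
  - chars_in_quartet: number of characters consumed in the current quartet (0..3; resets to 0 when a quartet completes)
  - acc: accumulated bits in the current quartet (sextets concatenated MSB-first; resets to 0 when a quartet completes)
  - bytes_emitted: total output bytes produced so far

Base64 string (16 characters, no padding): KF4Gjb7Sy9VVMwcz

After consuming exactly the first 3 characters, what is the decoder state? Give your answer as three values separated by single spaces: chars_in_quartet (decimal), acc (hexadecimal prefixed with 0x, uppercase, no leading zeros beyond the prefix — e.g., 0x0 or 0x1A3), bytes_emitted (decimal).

After char 0 ('K'=10): chars_in_quartet=1 acc=0xA bytes_emitted=0
After char 1 ('F'=5): chars_in_quartet=2 acc=0x285 bytes_emitted=0
After char 2 ('4'=56): chars_in_quartet=3 acc=0xA178 bytes_emitted=0

Answer: 3 0xA178 0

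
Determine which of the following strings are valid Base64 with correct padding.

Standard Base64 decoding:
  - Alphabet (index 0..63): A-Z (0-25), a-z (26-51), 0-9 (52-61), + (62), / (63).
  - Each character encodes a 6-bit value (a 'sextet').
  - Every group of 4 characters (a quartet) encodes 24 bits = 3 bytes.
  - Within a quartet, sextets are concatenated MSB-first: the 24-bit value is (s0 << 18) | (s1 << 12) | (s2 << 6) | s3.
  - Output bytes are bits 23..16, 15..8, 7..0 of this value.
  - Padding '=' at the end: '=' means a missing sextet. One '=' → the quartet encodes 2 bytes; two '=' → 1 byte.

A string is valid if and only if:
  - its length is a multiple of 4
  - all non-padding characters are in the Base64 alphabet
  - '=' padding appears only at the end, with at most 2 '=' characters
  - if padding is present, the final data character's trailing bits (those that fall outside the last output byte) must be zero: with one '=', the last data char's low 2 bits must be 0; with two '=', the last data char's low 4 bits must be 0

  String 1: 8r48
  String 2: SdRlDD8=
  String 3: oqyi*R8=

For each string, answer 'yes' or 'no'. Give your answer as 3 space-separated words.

String 1: '8r48' → valid
String 2: 'SdRlDD8=' → valid
String 3: 'oqyi*R8=' → invalid (bad char(s): ['*'])

Answer: yes yes no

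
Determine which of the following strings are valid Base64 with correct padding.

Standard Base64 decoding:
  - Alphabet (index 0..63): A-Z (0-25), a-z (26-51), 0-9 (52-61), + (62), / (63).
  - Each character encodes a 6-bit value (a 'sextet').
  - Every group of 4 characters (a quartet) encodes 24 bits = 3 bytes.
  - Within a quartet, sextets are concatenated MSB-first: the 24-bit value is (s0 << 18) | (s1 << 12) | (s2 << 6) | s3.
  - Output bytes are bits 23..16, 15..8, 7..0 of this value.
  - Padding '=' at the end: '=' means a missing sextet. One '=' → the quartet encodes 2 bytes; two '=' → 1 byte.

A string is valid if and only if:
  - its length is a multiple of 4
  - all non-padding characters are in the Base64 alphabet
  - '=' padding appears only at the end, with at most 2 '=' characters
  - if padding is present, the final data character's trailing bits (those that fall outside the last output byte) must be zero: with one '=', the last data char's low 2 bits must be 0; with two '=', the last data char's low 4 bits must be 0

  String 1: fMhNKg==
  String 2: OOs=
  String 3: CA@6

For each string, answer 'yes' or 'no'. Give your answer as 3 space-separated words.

Answer: yes yes no

Derivation:
String 1: 'fMhNKg==' → valid
String 2: 'OOs=' → valid
String 3: 'CA@6' → invalid (bad char(s): ['@'])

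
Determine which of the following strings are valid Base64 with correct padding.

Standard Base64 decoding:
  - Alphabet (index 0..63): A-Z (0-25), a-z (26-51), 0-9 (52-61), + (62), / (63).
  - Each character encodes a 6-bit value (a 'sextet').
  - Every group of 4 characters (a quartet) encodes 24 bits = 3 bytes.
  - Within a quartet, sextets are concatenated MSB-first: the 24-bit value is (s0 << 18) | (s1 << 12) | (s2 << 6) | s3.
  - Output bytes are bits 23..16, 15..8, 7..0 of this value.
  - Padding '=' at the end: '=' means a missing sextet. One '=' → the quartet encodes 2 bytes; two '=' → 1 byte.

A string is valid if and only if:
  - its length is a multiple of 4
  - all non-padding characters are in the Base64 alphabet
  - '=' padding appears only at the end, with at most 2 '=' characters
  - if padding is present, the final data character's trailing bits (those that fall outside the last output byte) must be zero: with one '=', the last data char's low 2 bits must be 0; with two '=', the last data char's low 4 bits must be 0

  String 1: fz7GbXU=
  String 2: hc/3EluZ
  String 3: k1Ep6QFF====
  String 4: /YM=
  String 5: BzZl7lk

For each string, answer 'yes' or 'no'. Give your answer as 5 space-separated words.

Answer: yes yes no yes no

Derivation:
String 1: 'fz7GbXU=' → valid
String 2: 'hc/3EluZ' → valid
String 3: 'k1Ep6QFF====' → invalid (4 pad chars (max 2))
String 4: '/YM=' → valid
String 5: 'BzZl7lk' → invalid (len=7 not mult of 4)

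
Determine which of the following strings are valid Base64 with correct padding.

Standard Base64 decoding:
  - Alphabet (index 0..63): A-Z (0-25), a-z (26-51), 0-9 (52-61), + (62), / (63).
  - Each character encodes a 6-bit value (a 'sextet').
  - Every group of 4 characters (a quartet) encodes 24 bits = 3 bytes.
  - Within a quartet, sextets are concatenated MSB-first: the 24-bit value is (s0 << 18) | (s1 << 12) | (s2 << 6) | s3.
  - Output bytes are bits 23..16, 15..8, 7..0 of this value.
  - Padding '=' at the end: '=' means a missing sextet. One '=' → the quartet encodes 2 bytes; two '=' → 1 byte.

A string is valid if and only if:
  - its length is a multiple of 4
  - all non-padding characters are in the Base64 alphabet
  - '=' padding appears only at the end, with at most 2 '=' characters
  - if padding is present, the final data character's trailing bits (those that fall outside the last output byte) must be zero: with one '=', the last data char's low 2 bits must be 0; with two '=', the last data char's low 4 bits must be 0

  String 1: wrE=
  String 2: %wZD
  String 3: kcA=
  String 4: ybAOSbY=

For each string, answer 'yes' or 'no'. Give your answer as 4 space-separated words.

Answer: yes no yes yes

Derivation:
String 1: 'wrE=' → valid
String 2: '%wZD' → invalid (bad char(s): ['%'])
String 3: 'kcA=' → valid
String 4: 'ybAOSbY=' → valid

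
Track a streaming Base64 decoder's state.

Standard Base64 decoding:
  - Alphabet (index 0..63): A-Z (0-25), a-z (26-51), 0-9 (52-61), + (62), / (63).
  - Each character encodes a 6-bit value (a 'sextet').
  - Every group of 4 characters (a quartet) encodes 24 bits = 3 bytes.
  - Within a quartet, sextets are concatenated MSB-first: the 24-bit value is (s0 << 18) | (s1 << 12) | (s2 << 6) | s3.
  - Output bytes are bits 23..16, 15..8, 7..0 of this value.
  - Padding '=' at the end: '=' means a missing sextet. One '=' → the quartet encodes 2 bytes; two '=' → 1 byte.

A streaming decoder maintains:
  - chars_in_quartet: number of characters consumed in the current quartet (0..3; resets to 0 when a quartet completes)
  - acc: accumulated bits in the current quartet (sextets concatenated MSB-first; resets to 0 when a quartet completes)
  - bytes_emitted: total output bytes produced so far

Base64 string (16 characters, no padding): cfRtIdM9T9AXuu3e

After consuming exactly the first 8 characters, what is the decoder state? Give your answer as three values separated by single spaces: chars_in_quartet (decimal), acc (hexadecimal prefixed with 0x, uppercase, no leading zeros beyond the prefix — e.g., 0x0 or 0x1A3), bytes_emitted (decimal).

After char 0 ('c'=28): chars_in_quartet=1 acc=0x1C bytes_emitted=0
After char 1 ('f'=31): chars_in_quartet=2 acc=0x71F bytes_emitted=0
After char 2 ('R'=17): chars_in_quartet=3 acc=0x1C7D1 bytes_emitted=0
After char 3 ('t'=45): chars_in_quartet=4 acc=0x71F46D -> emit 71 F4 6D, reset; bytes_emitted=3
After char 4 ('I'=8): chars_in_quartet=1 acc=0x8 bytes_emitted=3
After char 5 ('d'=29): chars_in_quartet=2 acc=0x21D bytes_emitted=3
After char 6 ('M'=12): chars_in_quartet=3 acc=0x874C bytes_emitted=3
After char 7 ('9'=61): chars_in_quartet=4 acc=0x21D33D -> emit 21 D3 3D, reset; bytes_emitted=6

Answer: 0 0x0 6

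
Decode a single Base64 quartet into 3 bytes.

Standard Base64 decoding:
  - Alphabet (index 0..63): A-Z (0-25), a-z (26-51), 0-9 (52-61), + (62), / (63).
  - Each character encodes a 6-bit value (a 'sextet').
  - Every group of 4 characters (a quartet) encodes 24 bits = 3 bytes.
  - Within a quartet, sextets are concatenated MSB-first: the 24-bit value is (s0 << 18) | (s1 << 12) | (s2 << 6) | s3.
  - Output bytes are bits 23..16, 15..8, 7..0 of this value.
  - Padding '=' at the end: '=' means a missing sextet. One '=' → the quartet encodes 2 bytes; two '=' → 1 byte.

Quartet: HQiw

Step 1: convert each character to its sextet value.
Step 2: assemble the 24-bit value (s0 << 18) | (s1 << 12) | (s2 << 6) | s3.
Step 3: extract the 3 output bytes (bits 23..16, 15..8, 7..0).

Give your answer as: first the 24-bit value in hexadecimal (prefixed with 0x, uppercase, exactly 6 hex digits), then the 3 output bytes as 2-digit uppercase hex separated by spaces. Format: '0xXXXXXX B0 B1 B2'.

Sextets: H=7, Q=16, i=34, w=48
24-bit: (7<<18) | (16<<12) | (34<<6) | 48
      = 0x1C0000 | 0x010000 | 0x000880 | 0x000030
      = 0x1D08B0
Bytes: (v>>16)&0xFF=1D, (v>>8)&0xFF=08, v&0xFF=B0

Answer: 0x1D08B0 1D 08 B0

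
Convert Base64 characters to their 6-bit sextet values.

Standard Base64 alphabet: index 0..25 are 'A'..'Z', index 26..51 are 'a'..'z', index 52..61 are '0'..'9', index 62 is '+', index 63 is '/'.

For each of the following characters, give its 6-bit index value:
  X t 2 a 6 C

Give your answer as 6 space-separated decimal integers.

'X': A..Z range, ord('X') − ord('A') = 23
't': a..z range, 26 + ord('t') − ord('a') = 45
'2': 0..9 range, 52 + ord('2') − ord('0') = 54
'a': a..z range, 26 + ord('a') − ord('a') = 26
'6': 0..9 range, 52 + ord('6') − ord('0') = 58
'C': A..Z range, ord('C') − ord('A') = 2

Answer: 23 45 54 26 58 2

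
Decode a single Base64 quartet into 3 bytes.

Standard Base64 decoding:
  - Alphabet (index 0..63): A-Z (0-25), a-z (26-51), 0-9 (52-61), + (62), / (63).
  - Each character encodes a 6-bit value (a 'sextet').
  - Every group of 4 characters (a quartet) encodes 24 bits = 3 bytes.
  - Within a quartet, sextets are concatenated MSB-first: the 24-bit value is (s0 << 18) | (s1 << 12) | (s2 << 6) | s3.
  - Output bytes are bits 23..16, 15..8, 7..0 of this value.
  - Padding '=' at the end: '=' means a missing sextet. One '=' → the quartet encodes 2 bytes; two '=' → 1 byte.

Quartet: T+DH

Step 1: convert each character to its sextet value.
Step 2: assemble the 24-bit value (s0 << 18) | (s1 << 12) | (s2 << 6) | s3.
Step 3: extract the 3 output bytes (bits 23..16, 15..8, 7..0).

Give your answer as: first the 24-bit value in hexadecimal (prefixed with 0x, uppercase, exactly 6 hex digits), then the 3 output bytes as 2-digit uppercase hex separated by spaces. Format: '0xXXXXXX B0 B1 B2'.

Sextets: T=19, +=62, D=3, H=7
24-bit: (19<<18) | (62<<12) | (3<<6) | 7
      = 0x4C0000 | 0x03E000 | 0x0000C0 | 0x000007
      = 0x4FE0C7
Bytes: (v>>16)&0xFF=4F, (v>>8)&0xFF=E0, v&0xFF=C7

Answer: 0x4FE0C7 4F E0 C7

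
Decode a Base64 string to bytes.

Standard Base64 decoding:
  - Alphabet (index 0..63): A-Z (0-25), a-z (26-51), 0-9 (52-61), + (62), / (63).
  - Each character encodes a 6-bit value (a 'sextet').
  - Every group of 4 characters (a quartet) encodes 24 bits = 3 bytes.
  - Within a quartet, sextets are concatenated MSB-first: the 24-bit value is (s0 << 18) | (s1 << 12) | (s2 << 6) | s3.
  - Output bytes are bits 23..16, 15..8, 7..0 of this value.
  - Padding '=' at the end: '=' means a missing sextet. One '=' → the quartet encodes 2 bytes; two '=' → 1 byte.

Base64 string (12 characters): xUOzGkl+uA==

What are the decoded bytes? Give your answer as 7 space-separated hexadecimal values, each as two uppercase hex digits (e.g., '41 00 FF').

After char 0 ('x'=49): chars_in_quartet=1 acc=0x31 bytes_emitted=0
After char 1 ('U'=20): chars_in_quartet=2 acc=0xC54 bytes_emitted=0
After char 2 ('O'=14): chars_in_quartet=3 acc=0x3150E bytes_emitted=0
After char 3 ('z'=51): chars_in_quartet=4 acc=0xC543B3 -> emit C5 43 B3, reset; bytes_emitted=3
After char 4 ('G'=6): chars_in_quartet=1 acc=0x6 bytes_emitted=3
After char 5 ('k'=36): chars_in_quartet=2 acc=0x1A4 bytes_emitted=3
After char 6 ('l'=37): chars_in_quartet=3 acc=0x6925 bytes_emitted=3
After char 7 ('+'=62): chars_in_quartet=4 acc=0x1A497E -> emit 1A 49 7E, reset; bytes_emitted=6
After char 8 ('u'=46): chars_in_quartet=1 acc=0x2E bytes_emitted=6
After char 9 ('A'=0): chars_in_quartet=2 acc=0xB80 bytes_emitted=6
Padding '==': partial quartet acc=0xB80 -> emit B8; bytes_emitted=7

Answer: C5 43 B3 1A 49 7E B8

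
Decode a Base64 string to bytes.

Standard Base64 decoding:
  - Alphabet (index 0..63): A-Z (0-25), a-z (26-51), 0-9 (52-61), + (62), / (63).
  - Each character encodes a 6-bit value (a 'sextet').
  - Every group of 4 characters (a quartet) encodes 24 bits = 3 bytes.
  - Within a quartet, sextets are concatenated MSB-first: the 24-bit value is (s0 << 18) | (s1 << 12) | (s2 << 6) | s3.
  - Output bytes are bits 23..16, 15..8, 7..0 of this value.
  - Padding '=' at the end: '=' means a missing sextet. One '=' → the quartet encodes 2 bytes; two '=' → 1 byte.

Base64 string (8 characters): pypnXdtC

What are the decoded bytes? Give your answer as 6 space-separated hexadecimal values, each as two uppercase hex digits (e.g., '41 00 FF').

After char 0 ('p'=41): chars_in_quartet=1 acc=0x29 bytes_emitted=0
After char 1 ('y'=50): chars_in_quartet=2 acc=0xA72 bytes_emitted=0
After char 2 ('p'=41): chars_in_quartet=3 acc=0x29CA9 bytes_emitted=0
After char 3 ('n'=39): chars_in_quartet=4 acc=0xA72A67 -> emit A7 2A 67, reset; bytes_emitted=3
After char 4 ('X'=23): chars_in_quartet=1 acc=0x17 bytes_emitted=3
After char 5 ('d'=29): chars_in_quartet=2 acc=0x5DD bytes_emitted=3
After char 6 ('t'=45): chars_in_quartet=3 acc=0x1776D bytes_emitted=3
After char 7 ('C'=2): chars_in_quartet=4 acc=0x5DDB42 -> emit 5D DB 42, reset; bytes_emitted=6

Answer: A7 2A 67 5D DB 42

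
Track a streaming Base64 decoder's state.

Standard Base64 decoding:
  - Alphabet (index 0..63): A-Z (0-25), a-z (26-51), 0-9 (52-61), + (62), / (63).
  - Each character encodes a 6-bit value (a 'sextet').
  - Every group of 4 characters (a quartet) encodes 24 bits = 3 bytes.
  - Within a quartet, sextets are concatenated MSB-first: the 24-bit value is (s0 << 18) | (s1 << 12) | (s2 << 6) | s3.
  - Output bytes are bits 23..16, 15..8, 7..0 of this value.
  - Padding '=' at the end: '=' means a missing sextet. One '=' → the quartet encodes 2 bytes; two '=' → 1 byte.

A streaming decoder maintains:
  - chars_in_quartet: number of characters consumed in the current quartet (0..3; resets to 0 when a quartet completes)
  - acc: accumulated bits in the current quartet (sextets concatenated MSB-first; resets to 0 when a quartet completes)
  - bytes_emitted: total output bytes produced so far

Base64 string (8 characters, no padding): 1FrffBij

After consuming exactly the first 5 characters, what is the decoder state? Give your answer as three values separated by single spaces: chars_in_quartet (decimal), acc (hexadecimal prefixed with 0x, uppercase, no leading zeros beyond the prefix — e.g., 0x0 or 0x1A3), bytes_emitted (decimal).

Answer: 1 0x1F 3

Derivation:
After char 0 ('1'=53): chars_in_quartet=1 acc=0x35 bytes_emitted=0
After char 1 ('F'=5): chars_in_quartet=2 acc=0xD45 bytes_emitted=0
After char 2 ('r'=43): chars_in_quartet=3 acc=0x3516B bytes_emitted=0
After char 3 ('f'=31): chars_in_quartet=4 acc=0xD45ADF -> emit D4 5A DF, reset; bytes_emitted=3
After char 4 ('f'=31): chars_in_quartet=1 acc=0x1F bytes_emitted=3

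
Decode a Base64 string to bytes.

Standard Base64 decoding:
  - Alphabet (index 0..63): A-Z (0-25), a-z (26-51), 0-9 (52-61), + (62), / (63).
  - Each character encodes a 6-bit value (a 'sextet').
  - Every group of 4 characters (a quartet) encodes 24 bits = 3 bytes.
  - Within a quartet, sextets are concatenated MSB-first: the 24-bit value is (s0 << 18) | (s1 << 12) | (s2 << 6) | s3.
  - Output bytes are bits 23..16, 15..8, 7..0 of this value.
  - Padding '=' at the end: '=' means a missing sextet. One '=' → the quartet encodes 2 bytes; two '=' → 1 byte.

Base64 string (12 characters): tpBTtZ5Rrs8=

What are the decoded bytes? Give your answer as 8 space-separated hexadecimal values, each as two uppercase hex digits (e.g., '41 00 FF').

Answer: B6 90 53 B5 9E 51 AE CF

Derivation:
After char 0 ('t'=45): chars_in_quartet=1 acc=0x2D bytes_emitted=0
After char 1 ('p'=41): chars_in_quartet=2 acc=0xB69 bytes_emitted=0
After char 2 ('B'=1): chars_in_quartet=3 acc=0x2DA41 bytes_emitted=0
After char 3 ('T'=19): chars_in_quartet=4 acc=0xB69053 -> emit B6 90 53, reset; bytes_emitted=3
After char 4 ('t'=45): chars_in_quartet=1 acc=0x2D bytes_emitted=3
After char 5 ('Z'=25): chars_in_quartet=2 acc=0xB59 bytes_emitted=3
After char 6 ('5'=57): chars_in_quartet=3 acc=0x2D679 bytes_emitted=3
After char 7 ('R'=17): chars_in_quartet=4 acc=0xB59E51 -> emit B5 9E 51, reset; bytes_emitted=6
After char 8 ('r'=43): chars_in_quartet=1 acc=0x2B bytes_emitted=6
After char 9 ('s'=44): chars_in_quartet=2 acc=0xAEC bytes_emitted=6
After char 10 ('8'=60): chars_in_quartet=3 acc=0x2BB3C bytes_emitted=6
Padding '=': partial quartet acc=0x2BB3C -> emit AE CF; bytes_emitted=8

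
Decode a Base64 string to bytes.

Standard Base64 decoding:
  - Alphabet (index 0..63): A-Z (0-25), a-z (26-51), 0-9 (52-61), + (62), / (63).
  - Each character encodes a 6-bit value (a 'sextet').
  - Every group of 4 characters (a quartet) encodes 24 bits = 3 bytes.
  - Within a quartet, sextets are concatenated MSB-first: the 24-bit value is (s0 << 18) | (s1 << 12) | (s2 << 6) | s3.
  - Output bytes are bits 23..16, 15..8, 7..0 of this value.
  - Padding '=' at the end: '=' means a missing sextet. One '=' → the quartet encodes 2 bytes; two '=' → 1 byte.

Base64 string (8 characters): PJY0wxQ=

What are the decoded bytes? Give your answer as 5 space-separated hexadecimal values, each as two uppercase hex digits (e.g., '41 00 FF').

Answer: 3C 96 34 C3 14

Derivation:
After char 0 ('P'=15): chars_in_quartet=1 acc=0xF bytes_emitted=0
After char 1 ('J'=9): chars_in_quartet=2 acc=0x3C9 bytes_emitted=0
After char 2 ('Y'=24): chars_in_quartet=3 acc=0xF258 bytes_emitted=0
After char 3 ('0'=52): chars_in_quartet=4 acc=0x3C9634 -> emit 3C 96 34, reset; bytes_emitted=3
After char 4 ('w'=48): chars_in_quartet=1 acc=0x30 bytes_emitted=3
After char 5 ('x'=49): chars_in_quartet=2 acc=0xC31 bytes_emitted=3
After char 6 ('Q'=16): chars_in_quartet=3 acc=0x30C50 bytes_emitted=3
Padding '=': partial quartet acc=0x30C50 -> emit C3 14; bytes_emitted=5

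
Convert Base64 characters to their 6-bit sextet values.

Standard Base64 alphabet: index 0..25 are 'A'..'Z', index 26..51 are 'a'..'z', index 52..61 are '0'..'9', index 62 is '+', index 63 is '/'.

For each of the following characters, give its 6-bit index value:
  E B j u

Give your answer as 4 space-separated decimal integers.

'E': A..Z range, ord('E') − ord('A') = 4
'B': A..Z range, ord('B') − ord('A') = 1
'j': a..z range, 26 + ord('j') − ord('a') = 35
'u': a..z range, 26 + ord('u') − ord('a') = 46

Answer: 4 1 35 46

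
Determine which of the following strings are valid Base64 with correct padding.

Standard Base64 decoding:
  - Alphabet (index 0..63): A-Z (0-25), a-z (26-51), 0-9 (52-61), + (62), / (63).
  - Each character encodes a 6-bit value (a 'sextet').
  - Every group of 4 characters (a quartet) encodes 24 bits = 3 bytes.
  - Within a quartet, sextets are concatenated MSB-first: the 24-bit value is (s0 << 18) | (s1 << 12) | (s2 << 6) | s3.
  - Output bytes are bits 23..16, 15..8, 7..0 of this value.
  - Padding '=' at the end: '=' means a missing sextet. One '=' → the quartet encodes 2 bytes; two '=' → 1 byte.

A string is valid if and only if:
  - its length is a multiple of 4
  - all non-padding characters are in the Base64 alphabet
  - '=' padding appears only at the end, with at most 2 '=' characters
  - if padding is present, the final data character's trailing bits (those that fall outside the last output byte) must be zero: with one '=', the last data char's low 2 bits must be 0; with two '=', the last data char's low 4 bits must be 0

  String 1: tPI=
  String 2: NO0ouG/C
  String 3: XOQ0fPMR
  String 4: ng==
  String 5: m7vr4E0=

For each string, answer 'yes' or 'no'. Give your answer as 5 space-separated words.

String 1: 'tPI=' → valid
String 2: 'NO0ouG/C' → valid
String 3: 'XOQ0fPMR' → valid
String 4: 'ng==' → valid
String 5: 'm7vr4E0=' → valid

Answer: yes yes yes yes yes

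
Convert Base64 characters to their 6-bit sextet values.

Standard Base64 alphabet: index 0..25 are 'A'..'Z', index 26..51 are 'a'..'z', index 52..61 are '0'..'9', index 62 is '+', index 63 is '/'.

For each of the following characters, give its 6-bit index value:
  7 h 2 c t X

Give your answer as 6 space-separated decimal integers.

Answer: 59 33 54 28 45 23

Derivation:
'7': 0..9 range, 52 + ord('7') − ord('0') = 59
'h': a..z range, 26 + ord('h') − ord('a') = 33
'2': 0..9 range, 52 + ord('2') − ord('0') = 54
'c': a..z range, 26 + ord('c') − ord('a') = 28
't': a..z range, 26 + ord('t') − ord('a') = 45
'X': A..Z range, ord('X') − ord('A') = 23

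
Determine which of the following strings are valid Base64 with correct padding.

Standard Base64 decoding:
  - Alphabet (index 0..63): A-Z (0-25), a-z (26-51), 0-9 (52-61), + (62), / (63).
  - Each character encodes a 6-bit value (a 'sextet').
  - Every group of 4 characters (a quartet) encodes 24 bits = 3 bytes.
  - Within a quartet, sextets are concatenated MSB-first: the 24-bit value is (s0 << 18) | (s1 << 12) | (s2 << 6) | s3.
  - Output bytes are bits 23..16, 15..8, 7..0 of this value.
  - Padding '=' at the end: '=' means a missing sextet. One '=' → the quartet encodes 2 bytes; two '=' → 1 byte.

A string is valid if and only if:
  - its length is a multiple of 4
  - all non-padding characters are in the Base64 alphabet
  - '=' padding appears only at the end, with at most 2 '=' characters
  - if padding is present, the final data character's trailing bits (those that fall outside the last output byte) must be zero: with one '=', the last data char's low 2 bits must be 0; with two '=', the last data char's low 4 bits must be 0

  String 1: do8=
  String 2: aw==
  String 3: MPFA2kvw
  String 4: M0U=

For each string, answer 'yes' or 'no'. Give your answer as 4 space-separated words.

Answer: yes yes yes yes

Derivation:
String 1: 'do8=' → valid
String 2: 'aw==' → valid
String 3: 'MPFA2kvw' → valid
String 4: 'M0U=' → valid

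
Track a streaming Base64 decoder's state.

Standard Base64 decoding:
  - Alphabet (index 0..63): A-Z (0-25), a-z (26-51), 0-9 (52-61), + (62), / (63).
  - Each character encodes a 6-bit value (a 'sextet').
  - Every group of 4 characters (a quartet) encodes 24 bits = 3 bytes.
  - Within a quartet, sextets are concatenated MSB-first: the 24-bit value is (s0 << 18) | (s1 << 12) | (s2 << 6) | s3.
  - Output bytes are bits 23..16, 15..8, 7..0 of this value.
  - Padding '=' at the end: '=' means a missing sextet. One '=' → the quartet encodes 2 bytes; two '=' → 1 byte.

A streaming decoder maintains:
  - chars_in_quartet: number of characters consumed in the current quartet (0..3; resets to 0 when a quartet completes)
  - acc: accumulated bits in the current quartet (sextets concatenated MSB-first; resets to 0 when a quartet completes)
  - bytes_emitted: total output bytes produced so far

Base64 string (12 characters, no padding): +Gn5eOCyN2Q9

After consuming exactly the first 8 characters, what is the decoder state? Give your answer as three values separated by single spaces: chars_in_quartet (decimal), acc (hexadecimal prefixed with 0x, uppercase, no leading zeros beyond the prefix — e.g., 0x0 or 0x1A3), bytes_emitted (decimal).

After char 0 ('+'=62): chars_in_quartet=1 acc=0x3E bytes_emitted=0
After char 1 ('G'=6): chars_in_quartet=2 acc=0xF86 bytes_emitted=0
After char 2 ('n'=39): chars_in_quartet=3 acc=0x3E1A7 bytes_emitted=0
After char 3 ('5'=57): chars_in_quartet=4 acc=0xF869F9 -> emit F8 69 F9, reset; bytes_emitted=3
After char 4 ('e'=30): chars_in_quartet=1 acc=0x1E bytes_emitted=3
After char 5 ('O'=14): chars_in_quartet=2 acc=0x78E bytes_emitted=3
After char 6 ('C'=2): chars_in_quartet=3 acc=0x1E382 bytes_emitted=3
After char 7 ('y'=50): chars_in_quartet=4 acc=0x78E0B2 -> emit 78 E0 B2, reset; bytes_emitted=6

Answer: 0 0x0 6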